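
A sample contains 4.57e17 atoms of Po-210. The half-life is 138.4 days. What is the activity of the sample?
A = λN = 2.289e15 decays/day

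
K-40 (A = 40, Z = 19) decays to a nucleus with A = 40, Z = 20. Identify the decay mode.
ΔA = 0, ΔZ = +1 ⇒ beta-minus decay (β⁻)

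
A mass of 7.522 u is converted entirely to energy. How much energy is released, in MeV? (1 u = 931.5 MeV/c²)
E = mc² = 7007 MeV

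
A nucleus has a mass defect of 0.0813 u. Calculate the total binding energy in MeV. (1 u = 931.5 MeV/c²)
B.E. = Δm × 931.5 = 75.73 MeV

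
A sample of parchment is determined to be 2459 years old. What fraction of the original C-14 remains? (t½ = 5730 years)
N/N₀ = (1/2)^(t/t½) = 0.7427 = 74.3%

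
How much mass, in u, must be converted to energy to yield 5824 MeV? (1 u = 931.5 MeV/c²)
m = E/c² = 6.252 u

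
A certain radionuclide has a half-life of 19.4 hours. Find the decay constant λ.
λ = ln(2)/t½ = 0.03573 hour⁻¹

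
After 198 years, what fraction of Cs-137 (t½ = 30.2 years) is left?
N/N₀ = (1/2)^(t/t½) = 0.01063 = 1.06%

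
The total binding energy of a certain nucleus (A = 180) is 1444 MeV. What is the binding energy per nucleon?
B.E./A = 1444/180 = 8.022 MeV/nucleon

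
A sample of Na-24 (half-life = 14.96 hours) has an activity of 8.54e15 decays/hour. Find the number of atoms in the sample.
N = A/λ = 1.843e17 atoms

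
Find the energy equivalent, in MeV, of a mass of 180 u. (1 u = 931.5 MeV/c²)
E = mc² = 1.677e5 MeV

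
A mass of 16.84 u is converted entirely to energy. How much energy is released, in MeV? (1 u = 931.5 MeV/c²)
E = mc² = 15690 MeV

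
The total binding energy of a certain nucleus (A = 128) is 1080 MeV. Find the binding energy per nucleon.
B.E./A = 1080/128 = 8.438 MeV/nucleon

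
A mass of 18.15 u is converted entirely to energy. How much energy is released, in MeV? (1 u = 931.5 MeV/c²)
E = mc² = 16910 MeV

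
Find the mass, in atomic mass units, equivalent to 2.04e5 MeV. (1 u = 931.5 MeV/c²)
m = E/c² = 219 u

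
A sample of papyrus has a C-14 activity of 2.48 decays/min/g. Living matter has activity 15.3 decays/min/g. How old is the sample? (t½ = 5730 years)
Age = t½ × log₂(A₀/A) = 15040 years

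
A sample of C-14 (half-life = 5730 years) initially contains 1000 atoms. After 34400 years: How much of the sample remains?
N = N₀(1/2)^(t/t½) = 15.59 atoms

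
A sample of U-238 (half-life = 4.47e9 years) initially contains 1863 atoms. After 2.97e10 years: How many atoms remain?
N = N₀(1/2)^(t/t½) = 18.62 atoms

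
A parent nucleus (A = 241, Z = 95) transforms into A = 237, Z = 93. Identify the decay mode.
ΔA = -4, ΔZ = -2 ⇒ alpha decay (α)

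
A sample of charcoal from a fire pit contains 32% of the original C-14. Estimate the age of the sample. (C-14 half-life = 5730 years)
Age = t½ × log₂(1/ratio) = 9419 years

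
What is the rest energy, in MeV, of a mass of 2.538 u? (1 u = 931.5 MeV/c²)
E = mc² = 2364 MeV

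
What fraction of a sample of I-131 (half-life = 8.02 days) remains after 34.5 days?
N/N₀ = (1/2)^(t/t½) = 0.0507 = 5.07%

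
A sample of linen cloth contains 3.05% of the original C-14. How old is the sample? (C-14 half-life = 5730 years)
Age = t½ × log₂(1/ratio) = 28850 years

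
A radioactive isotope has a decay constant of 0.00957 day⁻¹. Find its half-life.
t½ = ln(2)/λ = 72.43 days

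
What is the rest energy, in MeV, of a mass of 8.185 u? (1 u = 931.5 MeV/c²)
E = mc² = 7624 MeV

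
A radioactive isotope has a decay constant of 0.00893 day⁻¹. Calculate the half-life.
t½ = ln(2)/λ = 77.62 days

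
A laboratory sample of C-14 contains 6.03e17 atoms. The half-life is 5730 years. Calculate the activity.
A = λN = 7.294e13 decays/year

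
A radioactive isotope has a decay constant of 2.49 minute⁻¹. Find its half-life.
t½ = ln(2)/λ = 0.2784 minutes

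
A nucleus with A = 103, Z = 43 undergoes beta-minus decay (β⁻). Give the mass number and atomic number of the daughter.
Daughter: A = 103, Z = 44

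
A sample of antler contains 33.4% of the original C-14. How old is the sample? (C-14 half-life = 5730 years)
Age = t½ × log₂(1/ratio) = 9065 years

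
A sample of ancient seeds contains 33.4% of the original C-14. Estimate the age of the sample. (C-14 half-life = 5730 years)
Age = t½ × log₂(1/ratio) = 9065 years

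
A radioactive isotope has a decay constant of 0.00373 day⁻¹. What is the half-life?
t½ = ln(2)/λ = 185.8 days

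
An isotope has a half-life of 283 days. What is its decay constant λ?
λ = ln(2)/t½ = 0.002449 day⁻¹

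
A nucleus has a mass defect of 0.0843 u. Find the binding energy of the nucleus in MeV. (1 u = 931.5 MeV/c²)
B.E. = Δm × 931.5 = 78.53 MeV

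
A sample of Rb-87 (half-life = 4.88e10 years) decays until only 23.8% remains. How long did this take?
t = t½ × log₂(N₀/N) = 1.011e11 years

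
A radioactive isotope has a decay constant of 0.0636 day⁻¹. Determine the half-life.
t½ = ln(2)/λ = 10.9 days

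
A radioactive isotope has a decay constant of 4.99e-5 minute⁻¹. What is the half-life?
t½ = ln(2)/λ = 13890 minutes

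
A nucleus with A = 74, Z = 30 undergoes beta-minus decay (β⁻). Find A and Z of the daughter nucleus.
Daughter: A = 74, Z = 31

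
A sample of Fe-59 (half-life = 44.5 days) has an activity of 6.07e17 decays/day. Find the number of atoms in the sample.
N = A/λ = 3.897e19 atoms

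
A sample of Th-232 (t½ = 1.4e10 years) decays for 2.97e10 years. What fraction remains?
N/N₀ = (1/2)^(t/t½) = 0.2298 = 23%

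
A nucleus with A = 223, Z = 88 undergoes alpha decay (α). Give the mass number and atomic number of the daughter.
Daughter: A = 219, Z = 86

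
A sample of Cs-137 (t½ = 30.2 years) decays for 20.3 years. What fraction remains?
N/N₀ = (1/2)^(t/t½) = 0.6276 = 62.8%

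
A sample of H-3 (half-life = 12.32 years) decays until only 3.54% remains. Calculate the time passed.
t = t½ × log₂(N₀/N) = 59.38 years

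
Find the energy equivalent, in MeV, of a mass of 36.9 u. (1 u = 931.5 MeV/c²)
E = mc² = 34370 MeV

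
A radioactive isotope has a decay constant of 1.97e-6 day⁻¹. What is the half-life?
t½ = ln(2)/λ = 3.519e5 days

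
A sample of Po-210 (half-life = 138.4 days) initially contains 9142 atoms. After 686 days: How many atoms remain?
N = N₀(1/2)^(t/t½) = 294.4 atoms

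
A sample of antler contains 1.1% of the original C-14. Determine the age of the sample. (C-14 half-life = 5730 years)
Age = t½ × log₂(1/ratio) = 37280 years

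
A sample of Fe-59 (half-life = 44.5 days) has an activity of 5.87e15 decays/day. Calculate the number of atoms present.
N = A/λ = 3.769e17 atoms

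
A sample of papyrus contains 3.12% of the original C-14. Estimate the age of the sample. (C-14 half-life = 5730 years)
Age = t½ × log₂(1/ratio) = 28660 years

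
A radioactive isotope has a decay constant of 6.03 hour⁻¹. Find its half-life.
t½ = ln(2)/λ = 0.1149 hours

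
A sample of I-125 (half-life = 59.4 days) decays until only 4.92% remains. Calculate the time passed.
t = t½ × log₂(N₀/N) = 258.1 days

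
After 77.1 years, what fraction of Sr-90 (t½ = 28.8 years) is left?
N/N₀ = (1/2)^(t/t½) = 0.1564 = 15.6%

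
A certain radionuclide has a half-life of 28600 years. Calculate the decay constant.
λ = ln(2)/t½ = 2.424e-5 year⁻¹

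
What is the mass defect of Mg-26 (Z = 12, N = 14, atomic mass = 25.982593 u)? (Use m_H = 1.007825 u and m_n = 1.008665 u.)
Δm = Z·m_H + N·m_n − M = 0.2326 u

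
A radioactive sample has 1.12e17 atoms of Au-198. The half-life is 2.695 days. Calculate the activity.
A = λN = 2.881e16 decays/day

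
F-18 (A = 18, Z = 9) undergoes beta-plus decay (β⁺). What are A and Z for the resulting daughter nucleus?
Daughter: A = 18, Z = 8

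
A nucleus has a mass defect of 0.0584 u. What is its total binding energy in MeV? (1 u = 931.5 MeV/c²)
B.E. = Δm × 931.5 = 54.4 MeV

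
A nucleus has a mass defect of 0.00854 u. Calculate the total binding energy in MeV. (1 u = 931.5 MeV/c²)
B.E. = Δm × 931.5 = 7.955 MeV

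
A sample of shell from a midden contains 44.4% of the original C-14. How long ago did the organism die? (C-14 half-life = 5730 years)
Age = t½ × log₂(1/ratio) = 6712 years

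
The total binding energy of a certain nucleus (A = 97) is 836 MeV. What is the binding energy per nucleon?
B.E./A = 836/97 = 8.619 MeV/nucleon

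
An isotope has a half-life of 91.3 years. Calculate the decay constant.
λ = ln(2)/t½ = 0.007592 year⁻¹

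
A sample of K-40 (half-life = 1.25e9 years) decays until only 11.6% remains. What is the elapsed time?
t = t½ × log₂(N₀/N) = 3.885e9 years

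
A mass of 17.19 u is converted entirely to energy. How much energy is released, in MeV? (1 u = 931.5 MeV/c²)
E = mc² = 16010 MeV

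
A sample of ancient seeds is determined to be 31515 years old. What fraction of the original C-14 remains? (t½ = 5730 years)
N/N₀ = (1/2)^(t/t½) = 0.0221 = 2.21%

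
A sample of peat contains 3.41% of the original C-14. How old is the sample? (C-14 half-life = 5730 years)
Age = t½ × log₂(1/ratio) = 27930 years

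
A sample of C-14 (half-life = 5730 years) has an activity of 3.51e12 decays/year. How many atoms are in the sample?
N = A/λ = 2.902e16 atoms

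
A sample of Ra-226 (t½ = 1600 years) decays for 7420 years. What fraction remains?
N/N₀ = (1/2)^(t/t½) = 0.04018 = 4.02%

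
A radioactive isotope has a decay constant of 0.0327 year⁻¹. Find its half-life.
t½ = ln(2)/λ = 21.2 years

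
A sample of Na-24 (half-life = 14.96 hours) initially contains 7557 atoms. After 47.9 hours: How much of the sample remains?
N = N₀(1/2)^(t/t½) = 821.3 atoms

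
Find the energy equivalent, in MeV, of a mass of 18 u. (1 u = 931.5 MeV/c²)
E = mc² = 16770 MeV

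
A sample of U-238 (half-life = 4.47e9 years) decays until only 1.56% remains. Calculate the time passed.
t = t½ × log₂(N₀/N) = 2.683e10 years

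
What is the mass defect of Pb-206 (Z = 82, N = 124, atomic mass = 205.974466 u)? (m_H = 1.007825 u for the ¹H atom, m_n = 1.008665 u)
Δm = Z·m_H + N·m_n − M = 1.742 u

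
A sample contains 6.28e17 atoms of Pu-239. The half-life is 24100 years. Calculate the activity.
A = λN = 1.806e13 decays/year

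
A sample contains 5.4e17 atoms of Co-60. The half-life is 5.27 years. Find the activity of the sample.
A = λN = 7.102e16 decays/year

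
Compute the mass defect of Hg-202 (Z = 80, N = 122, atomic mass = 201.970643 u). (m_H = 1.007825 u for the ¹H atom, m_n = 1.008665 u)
Δm = Z·m_H + N·m_n − M = 1.712 u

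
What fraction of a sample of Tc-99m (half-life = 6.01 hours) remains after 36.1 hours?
N/N₀ = (1/2)^(t/t½) = 0.01555 = 1.56%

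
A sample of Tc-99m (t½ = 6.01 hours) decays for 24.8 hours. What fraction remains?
N/N₀ = (1/2)^(t/t½) = 0.05725 = 5.73%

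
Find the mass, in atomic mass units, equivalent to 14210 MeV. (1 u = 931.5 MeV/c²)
m = E/c² = 15.25 u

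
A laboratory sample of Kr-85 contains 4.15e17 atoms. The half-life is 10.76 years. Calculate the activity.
A = λN = 2.673e16 decays/year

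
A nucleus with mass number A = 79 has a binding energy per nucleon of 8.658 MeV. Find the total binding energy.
B.E. = 8.658 × 79 = 684 MeV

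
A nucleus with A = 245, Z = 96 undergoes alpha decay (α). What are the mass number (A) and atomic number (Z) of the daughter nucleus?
Daughter: A = 241, Z = 94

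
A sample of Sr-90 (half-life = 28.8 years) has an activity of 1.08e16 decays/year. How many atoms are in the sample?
N = A/λ = 4.487e17 atoms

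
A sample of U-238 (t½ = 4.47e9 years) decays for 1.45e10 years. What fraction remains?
N/N₀ = (1/2)^(t/t½) = 0.1056 = 10.6%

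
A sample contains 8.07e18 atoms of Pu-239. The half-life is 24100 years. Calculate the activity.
A = λN = 2.321e14 decays/year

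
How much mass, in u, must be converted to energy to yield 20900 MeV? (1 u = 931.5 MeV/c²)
m = E/c² = 22.44 u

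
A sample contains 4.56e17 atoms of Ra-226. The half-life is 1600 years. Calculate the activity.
A = λN = 1.975e14 decays/year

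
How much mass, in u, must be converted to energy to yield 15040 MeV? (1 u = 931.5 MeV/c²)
m = E/c² = 16.15 u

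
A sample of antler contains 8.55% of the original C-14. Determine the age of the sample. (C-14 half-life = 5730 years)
Age = t½ × log₂(1/ratio) = 20330 years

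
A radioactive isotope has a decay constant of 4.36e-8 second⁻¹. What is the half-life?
t½ = ln(2)/λ = 1.59e7 seconds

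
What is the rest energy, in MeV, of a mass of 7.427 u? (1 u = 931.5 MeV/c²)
E = mc² = 6918 MeV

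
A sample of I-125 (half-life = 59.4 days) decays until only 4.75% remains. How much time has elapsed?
t = t½ × log₂(N₀/N) = 261.1 days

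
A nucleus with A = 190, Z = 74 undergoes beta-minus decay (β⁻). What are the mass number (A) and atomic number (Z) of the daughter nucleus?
Daughter: A = 190, Z = 75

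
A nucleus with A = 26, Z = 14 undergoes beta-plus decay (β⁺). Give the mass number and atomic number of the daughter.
Daughter: A = 26, Z = 13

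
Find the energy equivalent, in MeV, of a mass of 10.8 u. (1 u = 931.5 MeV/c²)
E = mc² = 10060 MeV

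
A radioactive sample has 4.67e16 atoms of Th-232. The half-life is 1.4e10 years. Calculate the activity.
A = λN = 2.312e6 decays/year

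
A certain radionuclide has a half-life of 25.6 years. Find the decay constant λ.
λ = ln(2)/t½ = 0.02708 year⁻¹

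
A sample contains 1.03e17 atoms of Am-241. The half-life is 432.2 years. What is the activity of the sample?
A = λN = 1.652e14 decays/year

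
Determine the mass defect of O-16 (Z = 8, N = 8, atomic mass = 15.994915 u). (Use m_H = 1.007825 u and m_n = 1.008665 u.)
Δm = Z·m_H + N·m_n − M = 0.137 u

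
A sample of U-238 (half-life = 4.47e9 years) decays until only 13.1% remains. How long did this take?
t = t½ × log₂(N₀/N) = 1.311e10 years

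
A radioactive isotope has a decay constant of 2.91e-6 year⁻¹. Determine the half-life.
t½ = ln(2)/λ = 2.382e5 years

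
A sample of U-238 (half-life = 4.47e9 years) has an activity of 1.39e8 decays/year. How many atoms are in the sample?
N = A/λ = 8.964e17 atoms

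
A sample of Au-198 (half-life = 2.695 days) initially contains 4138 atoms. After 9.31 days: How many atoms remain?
N = N₀(1/2)^(t/t½) = 377.5 atoms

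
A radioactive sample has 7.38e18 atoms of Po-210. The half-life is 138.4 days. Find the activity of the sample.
A = λN = 3.696e16 decays/day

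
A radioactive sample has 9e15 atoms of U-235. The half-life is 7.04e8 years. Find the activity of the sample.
A = λN = 8.861e6 decays/year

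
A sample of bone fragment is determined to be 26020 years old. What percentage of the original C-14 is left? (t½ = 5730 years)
N/N₀ = (1/2)^(t/t½) = 0.04296 = 4.3%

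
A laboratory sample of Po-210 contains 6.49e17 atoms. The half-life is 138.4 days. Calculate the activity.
A = λN = 3.25e15 decays/day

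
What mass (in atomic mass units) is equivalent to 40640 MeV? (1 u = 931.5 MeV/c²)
m = E/c² = 43.63 u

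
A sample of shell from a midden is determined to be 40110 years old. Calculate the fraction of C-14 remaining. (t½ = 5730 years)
N/N₀ = (1/2)^(t/t½) = 0.007812 = 0.781%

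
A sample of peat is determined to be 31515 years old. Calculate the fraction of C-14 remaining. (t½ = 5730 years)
N/N₀ = (1/2)^(t/t½) = 0.0221 = 2.21%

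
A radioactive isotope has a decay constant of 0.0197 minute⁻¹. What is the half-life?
t½ = ln(2)/λ = 35.19 minutes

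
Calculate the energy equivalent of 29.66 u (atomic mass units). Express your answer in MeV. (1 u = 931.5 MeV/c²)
E = mc² = 27630 MeV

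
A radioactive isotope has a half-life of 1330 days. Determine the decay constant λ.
λ = ln(2)/t½ = 5.212e-4 day⁻¹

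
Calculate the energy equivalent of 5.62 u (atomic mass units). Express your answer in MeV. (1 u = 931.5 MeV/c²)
E = mc² = 5235 MeV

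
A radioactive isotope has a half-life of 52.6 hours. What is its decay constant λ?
λ = ln(2)/t½ = 0.01318 hour⁻¹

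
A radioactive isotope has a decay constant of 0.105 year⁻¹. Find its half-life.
t½ = ln(2)/λ = 6.601 years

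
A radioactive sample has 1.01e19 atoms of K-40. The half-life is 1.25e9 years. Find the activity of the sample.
A = λN = 5.601e9 decays/year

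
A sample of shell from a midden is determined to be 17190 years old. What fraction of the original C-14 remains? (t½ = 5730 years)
N/N₀ = (1/2)^(t/t½) = 0.125 = 12.5%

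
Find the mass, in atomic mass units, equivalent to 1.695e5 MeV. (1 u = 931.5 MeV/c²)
m = E/c² = 182 u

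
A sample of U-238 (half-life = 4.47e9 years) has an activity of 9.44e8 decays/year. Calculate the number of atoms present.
N = A/λ = 6.088e18 atoms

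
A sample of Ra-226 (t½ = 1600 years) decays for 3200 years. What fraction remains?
N/N₀ = (1/2)^(t/t½) = 0.25 = 25%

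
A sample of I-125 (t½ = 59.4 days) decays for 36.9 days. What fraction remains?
N/N₀ = (1/2)^(t/t½) = 0.6501 = 65%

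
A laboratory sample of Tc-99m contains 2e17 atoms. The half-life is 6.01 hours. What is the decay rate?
A = λN = 2.307e16 decays/hour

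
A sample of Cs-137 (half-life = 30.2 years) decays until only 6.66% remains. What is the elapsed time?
t = t½ × log₂(N₀/N) = 118 years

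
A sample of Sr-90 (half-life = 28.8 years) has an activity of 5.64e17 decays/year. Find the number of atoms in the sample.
N = A/λ = 2.343e19 atoms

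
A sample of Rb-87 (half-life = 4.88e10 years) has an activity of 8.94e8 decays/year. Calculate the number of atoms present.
N = A/λ = 6.294e19 atoms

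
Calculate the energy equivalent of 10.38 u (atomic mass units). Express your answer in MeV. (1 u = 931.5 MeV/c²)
E = mc² = 9669 MeV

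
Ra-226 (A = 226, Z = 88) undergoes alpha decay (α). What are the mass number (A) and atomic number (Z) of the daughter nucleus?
Daughter: A = 222, Z = 86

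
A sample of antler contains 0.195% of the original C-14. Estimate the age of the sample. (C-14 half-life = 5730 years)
Age = t½ × log₂(1/ratio) = 51580 years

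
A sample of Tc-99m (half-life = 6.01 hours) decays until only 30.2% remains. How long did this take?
t = t½ × log₂(N₀/N) = 10.38 hours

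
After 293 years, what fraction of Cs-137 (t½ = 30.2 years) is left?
N/N₀ = (1/2)^(t/t½) = 0.001201 = 0.12%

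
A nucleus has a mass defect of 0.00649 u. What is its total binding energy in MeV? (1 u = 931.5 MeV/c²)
B.E. = Δm × 931.5 = 6.045 MeV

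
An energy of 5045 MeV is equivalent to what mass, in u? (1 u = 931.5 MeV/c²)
m = E/c² = 5.416 u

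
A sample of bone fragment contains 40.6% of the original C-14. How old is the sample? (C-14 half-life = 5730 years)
Age = t½ × log₂(1/ratio) = 7452 years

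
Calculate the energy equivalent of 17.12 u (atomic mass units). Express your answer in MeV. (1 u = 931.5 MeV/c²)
E = mc² = 15950 MeV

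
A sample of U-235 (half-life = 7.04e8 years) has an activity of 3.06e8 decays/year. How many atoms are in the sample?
N = A/λ = 3.108e17 atoms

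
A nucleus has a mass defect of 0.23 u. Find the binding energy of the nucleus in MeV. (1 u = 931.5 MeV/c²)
B.E. = Δm × 931.5 = 214.2 MeV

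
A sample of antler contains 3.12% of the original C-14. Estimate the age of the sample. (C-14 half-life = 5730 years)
Age = t½ × log₂(1/ratio) = 28660 years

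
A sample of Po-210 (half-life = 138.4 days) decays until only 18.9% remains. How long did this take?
t = t½ × log₂(N₀/N) = 332.7 days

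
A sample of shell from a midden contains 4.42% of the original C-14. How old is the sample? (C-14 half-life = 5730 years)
Age = t½ × log₂(1/ratio) = 25780 years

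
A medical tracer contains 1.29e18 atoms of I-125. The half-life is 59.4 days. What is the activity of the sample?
A = λN = 1.505e16 decays/day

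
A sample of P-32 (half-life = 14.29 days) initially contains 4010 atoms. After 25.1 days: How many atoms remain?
N = N₀(1/2)^(t/t½) = 1187 atoms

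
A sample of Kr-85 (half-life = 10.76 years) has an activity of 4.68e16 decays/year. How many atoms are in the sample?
N = A/λ = 7.265e17 atoms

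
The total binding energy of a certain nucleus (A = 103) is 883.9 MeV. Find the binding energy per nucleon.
B.E./A = 883.9/103 = 8.582 MeV/nucleon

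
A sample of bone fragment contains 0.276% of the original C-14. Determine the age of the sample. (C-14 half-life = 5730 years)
Age = t½ × log₂(1/ratio) = 48710 years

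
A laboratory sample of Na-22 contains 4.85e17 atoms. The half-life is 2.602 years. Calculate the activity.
A = λN = 1.292e17 decays/year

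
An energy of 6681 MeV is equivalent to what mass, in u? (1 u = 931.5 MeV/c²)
m = E/c² = 7.172 u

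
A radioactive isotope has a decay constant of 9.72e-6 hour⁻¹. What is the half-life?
t½ = ln(2)/λ = 71310 hours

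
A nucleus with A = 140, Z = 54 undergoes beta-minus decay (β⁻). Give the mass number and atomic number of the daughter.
Daughter: A = 140, Z = 55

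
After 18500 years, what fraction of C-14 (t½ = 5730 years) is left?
N/N₀ = (1/2)^(t/t½) = 0.1067 = 10.7%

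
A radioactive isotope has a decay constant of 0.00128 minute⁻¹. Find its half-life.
t½ = ln(2)/λ = 541.5 minutes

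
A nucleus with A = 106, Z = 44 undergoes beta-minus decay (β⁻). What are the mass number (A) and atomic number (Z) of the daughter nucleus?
Daughter: A = 106, Z = 45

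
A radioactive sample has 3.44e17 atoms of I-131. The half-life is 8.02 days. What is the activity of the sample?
A = λN = 2.973e16 decays/day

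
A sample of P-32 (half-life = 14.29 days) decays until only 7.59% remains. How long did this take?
t = t½ × log₂(N₀/N) = 53.16 days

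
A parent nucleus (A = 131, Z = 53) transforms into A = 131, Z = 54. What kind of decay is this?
ΔA = 0, ΔZ = +1 ⇒ beta-minus decay (β⁻)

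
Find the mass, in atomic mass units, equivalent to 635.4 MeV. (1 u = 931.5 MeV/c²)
m = E/c² = 0.6821 u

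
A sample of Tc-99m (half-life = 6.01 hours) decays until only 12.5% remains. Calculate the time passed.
t = t½ × log₂(N₀/N) = 18.03 hours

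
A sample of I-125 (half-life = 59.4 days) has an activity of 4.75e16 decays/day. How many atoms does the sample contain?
N = A/λ = 4.071e18 atoms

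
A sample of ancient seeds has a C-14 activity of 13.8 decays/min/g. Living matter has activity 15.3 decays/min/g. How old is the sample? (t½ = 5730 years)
Age = t½ × log₂(A₀/A) = 853 years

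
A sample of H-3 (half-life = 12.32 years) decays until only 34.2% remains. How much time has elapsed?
t = t½ × log₂(N₀/N) = 19.07 years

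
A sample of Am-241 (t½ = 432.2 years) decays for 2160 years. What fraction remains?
N/N₀ = (1/2)^(t/t½) = 0.0313 = 3.13%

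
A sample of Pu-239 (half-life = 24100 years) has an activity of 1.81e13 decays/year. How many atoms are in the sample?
N = A/λ = 6.293e17 atoms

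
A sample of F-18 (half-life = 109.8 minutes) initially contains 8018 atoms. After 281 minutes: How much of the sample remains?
N = N₀(1/2)^(t/t½) = 1360 atoms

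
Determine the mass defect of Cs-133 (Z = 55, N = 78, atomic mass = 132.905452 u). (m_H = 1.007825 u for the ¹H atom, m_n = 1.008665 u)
Δm = Z·m_H + N·m_n − M = 1.201 u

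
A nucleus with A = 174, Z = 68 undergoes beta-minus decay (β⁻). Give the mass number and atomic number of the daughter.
Daughter: A = 174, Z = 69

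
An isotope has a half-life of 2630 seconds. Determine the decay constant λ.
λ = ln(2)/t½ = 2.636e-4 second⁻¹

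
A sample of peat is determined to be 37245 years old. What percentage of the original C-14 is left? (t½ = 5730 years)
N/N₀ = (1/2)^(t/t½) = 0.01105 = 1.1%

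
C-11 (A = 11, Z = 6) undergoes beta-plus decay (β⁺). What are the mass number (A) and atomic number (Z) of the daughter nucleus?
Daughter: A = 11, Z = 5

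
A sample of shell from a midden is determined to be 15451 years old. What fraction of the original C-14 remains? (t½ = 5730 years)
N/N₀ = (1/2)^(t/t½) = 0.1543 = 15.4%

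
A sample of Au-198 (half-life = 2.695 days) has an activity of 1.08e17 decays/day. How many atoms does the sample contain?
N = A/λ = 4.199e17 atoms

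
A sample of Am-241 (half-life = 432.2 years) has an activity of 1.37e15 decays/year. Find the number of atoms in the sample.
N = A/λ = 8.542e17 atoms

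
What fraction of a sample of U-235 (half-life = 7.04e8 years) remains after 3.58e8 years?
N/N₀ = (1/2)^(t/t½) = 0.7029 = 70.3%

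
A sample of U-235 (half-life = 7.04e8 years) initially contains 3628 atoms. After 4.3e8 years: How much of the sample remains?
N = N₀(1/2)^(t/t½) = 2376 atoms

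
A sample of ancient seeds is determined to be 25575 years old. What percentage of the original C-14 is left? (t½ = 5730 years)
N/N₀ = (1/2)^(t/t½) = 0.04533 = 4.53%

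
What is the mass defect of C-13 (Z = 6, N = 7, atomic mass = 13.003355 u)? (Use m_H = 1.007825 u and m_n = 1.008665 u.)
Δm = Z·m_H + N·m_n − M = 0.1043 u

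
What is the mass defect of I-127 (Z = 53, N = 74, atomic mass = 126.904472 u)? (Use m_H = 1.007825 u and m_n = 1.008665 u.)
Δm = Z·m_H + N·m_n − M = 1.151 u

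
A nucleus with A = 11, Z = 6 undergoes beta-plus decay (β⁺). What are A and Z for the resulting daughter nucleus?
Daughter: A = 11, Z = 5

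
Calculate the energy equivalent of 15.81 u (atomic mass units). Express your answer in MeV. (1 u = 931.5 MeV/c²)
E = mc² = 14730 MeV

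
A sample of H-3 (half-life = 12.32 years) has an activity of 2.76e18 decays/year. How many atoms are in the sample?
N = A/λ = 4.906e19 atoms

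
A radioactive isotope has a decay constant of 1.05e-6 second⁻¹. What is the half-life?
t½ = ln(2)/λ = 6.601e5 seconds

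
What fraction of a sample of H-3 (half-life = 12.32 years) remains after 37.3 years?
N/N₀ = (1/2)^(t/t½) = 0.1226 = 12.3%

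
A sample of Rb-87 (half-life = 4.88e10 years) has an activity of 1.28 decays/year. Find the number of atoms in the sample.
N = A/λ = 9.012e10 atoms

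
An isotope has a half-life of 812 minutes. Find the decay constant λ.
λ = ln(2)/t½ = 8.536e-4 minute⁻¹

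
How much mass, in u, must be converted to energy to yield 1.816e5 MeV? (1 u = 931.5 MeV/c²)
m = E/c² = 195 u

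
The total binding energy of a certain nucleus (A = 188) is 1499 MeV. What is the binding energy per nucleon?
B.E./A = 1499/188 = 7.973 MeV/nucleon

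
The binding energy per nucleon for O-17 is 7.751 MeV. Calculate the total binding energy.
B.E. = 7.751 × 17 = 131.8 MeV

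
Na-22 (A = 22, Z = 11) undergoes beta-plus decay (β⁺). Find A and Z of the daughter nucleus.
Daughter: A = 22, Z = 10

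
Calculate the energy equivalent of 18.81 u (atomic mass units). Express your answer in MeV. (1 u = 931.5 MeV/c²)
E = mc² = 17520 MeV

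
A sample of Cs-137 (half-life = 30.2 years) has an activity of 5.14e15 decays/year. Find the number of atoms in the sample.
N = A/λ = 2.239e17 atoms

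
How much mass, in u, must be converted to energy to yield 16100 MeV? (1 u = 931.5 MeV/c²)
m = E/c² = 17.28 u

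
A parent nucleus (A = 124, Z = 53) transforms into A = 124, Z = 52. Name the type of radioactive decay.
ΔA = 0, ΔZ = -1 ⇒ beta-plus decay (β⁺) or electron capture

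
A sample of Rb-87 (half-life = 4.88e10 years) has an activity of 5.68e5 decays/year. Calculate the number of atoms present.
N = A/λ = 3.999e16 atoms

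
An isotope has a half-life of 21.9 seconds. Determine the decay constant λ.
λ = ln(2)/t½ = 0.03165 second⁻¹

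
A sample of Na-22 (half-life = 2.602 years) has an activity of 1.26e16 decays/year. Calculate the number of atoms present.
N = A/λ = 4.73e16 atoms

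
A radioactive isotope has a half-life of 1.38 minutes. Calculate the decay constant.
λ = ln(2)/t½ = 0.5023 minute⁻¹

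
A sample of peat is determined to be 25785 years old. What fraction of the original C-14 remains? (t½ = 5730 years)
N/N₀ = (1/2)^(t/t½) = 0.04419 = 4.42%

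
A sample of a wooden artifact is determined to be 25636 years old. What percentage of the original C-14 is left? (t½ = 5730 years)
N/N₀ = (1/2)^(t/t½) = 0.045 = 4.5%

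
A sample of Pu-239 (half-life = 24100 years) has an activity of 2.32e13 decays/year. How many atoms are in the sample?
N = A/λ = 8.066e17 atoms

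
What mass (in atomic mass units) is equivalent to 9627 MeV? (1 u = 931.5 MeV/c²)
m = E/c² = 10.33 u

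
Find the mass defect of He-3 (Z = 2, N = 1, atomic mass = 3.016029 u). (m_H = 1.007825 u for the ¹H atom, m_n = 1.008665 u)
Δm = Z·m_H + N·m_n − M = 0.008286 u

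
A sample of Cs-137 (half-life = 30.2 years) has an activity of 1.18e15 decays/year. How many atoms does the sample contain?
N = A/λ = 5.141e16 atoms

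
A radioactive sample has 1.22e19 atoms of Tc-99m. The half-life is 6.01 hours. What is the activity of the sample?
A = λN = 1.407e18 decays/hour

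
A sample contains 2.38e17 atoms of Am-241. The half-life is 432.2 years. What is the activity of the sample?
A = λN = 3.817e14 decays/year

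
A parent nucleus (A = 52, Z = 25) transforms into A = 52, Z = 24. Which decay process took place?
ΔA = 0, ΔZ = -1 ⇒ beta-plus decay (β⁺) or electron capture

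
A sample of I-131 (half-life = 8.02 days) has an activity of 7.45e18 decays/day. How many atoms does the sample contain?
N = A/λ = 8.62e19 atoms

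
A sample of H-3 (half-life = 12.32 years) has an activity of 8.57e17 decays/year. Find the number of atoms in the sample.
N = A/λ = 1.523e19 atoms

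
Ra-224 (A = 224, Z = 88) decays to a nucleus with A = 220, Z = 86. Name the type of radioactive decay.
ΔA = -4, ΔZ = -2 ⇒ alpha decay (α)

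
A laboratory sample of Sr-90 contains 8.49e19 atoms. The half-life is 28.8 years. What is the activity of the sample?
A = λN = 2.043e18 decays/year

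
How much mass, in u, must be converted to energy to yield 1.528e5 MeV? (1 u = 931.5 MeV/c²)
m = E/c² = 164 u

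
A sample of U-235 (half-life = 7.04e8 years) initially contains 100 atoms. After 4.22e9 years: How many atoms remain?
N = N₀(1/2)^(t/t½) = 1.569 atoms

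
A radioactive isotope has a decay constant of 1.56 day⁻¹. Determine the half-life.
t½ = ln(2)/λ = 0.4443 days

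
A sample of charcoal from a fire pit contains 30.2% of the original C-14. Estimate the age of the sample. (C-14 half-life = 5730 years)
Age = t½ × log₂(1/ratio) = 9898 years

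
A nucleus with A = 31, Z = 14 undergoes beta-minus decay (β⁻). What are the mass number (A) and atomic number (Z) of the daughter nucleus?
Daughter: A = 31, Z = 15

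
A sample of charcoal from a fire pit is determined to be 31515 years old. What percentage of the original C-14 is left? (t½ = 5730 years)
N/N₀ = (1/2)^(t/t½) = 0.0221 = 2.21%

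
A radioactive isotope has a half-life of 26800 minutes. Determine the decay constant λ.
λ = ln(2)/t½ = 2.586e-5 minute⁻¹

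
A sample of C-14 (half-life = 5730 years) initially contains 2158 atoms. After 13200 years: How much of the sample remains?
N = N₀(1/2)^(t/t½) = 437.1 atoms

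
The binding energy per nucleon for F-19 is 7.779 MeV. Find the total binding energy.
B.E. = 7.779 × 19 = 147.8 MeV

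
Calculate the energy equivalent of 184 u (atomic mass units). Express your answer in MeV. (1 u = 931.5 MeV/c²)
E = mc² = 1.714e5 MeV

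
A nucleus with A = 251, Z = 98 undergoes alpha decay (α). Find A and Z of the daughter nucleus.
Daughter: A = 247, Z = 96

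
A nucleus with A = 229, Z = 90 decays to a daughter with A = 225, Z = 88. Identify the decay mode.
ΔA = -4, ΔZ = -2 ⇒ alpha decay (α)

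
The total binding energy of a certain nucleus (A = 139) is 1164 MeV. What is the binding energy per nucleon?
B.E./A = 1164/139 = 8.374 MeV/nucleon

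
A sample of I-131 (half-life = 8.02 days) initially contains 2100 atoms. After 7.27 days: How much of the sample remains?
N = N₀(1/2)^(t/t½) = 1120 atoms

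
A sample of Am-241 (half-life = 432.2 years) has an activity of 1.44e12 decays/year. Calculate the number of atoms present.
N = A/λ = 8.979e14 atoms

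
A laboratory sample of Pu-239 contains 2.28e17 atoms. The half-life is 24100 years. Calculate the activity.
A = λN = 6.558e12 decays/year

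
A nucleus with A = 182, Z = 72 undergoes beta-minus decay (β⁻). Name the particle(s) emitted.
β⁻: electron (e⁻) + antineutrino (ν̄ₑ)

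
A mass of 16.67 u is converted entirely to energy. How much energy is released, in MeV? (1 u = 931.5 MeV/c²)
E = mc² = 15530 MeV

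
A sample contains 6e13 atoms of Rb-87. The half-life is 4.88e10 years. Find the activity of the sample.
A = λN = 852.2 decays/year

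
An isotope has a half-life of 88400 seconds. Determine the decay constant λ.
λ = ln(2)/t½ = 7.841e-6 second⁻¹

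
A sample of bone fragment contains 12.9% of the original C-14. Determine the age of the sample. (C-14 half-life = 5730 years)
Age = t½ × log₂(1/ratio) = 16930 years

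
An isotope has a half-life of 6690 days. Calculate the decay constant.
λ = ln(2)/t½ = 1.036e-4 day⁻¹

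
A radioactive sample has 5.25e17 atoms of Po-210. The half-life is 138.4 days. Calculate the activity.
A = λN = 2.629e15 decays/day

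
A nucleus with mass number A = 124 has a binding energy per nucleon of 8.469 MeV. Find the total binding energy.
B.E. = 8.469 × 124 = 1050 MeV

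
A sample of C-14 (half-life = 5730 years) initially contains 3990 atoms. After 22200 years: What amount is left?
N = N₀(1/2)^(t/t½) = 272.1 atoms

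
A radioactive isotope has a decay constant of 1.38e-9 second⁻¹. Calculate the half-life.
t½ = ln(2)/λ = 5.023e8 seconds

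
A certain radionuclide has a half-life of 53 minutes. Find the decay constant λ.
λ = ln(2)/t½ = 0.01308 minute⁻¹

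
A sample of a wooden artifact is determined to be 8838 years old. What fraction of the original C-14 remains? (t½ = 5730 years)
N/N₀ = (1/2)^(t/t½) = 0.3433 = 34.3%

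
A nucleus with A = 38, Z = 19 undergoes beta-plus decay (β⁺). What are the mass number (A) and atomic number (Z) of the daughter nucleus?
Daughter: A = 38, Z = 18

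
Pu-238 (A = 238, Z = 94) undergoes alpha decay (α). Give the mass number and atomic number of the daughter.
Daughter: A = 234, Z = 92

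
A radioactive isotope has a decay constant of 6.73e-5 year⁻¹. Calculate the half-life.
t½ = ln(2)/λ = 10300 years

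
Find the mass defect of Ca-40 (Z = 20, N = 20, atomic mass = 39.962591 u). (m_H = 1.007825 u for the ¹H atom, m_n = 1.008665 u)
Δm = Z·m_H + N·m_n − M = 0.3672 u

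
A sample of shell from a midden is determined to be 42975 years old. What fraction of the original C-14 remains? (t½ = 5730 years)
N/N₀ = (1/2)^(t/t½) = 0.005524 = 0.552%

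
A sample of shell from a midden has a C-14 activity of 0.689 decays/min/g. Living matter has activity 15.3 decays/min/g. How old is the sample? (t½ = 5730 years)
Age = t½ × log₂(A₀/A) = 25630 years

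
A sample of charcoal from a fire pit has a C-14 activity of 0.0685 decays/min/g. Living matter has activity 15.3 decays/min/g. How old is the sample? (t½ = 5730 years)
Age = t½ × log₂(A₀/A) = 44710 years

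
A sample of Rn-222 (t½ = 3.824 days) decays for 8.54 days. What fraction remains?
N/N₀ = (1/2)^(t/t½) = 0.2127 = 21.3%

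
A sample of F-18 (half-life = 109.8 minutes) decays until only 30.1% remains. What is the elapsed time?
t = t½ × log₂(N₀/N) = 190.2 minutes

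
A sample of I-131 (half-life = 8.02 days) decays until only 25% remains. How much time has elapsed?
t = t½ × log₂(N₀/N) = 16.04 days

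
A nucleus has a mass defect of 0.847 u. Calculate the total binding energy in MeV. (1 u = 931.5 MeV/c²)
B.E. = Δm × 931.5 = 789 MeV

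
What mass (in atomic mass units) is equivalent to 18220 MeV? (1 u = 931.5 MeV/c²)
m = E/c² = 19.56 u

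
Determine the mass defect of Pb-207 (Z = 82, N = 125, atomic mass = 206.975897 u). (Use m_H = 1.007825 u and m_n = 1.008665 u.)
Δm = Z·m_H + N·m_n − M = 1.749 u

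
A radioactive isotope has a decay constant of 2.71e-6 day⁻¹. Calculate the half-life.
t½ = ln(2)/λ = 2.558e5 days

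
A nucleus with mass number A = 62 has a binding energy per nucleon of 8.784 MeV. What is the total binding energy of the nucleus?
B.E. = 8.784 × 62 = 544.6 MeV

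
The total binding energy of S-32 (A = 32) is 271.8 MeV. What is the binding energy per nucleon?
B.E./A = 271.8/32 = 8.494 MeV/nucleon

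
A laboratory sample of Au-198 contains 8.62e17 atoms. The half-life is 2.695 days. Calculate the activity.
A = λN = 2.217e17 decays/day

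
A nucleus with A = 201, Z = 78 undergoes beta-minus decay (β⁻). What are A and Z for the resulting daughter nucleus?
Daughter: A = 201, Z = 79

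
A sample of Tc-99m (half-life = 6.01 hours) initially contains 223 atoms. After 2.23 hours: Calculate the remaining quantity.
N = N₀(1/2)^(t/t½) = 172.4 atoms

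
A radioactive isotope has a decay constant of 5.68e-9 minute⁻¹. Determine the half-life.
t½ = ln(2)/λ = 1.22e8 minutes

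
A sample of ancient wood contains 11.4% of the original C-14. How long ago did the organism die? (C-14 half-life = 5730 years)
Age = t½ × log₂(1/ratio) = 17950 years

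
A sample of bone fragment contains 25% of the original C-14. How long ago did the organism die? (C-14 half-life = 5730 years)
Age = t½ × log₂(1/ratio) = 11460 years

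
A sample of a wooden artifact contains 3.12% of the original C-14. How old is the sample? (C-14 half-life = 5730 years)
Age = t½ × log₂(1/ratio) = 28660 years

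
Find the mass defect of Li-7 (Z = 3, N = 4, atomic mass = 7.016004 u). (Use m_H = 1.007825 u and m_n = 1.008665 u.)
Δm = Z·m_H + N·m_n − M = 0.04213 u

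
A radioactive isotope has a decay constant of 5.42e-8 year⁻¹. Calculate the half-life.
t½ = ln(2)/λ = 1.279e7 years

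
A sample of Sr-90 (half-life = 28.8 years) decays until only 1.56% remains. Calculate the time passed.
t = t½ × log₂(N₀/N) = 172.9 years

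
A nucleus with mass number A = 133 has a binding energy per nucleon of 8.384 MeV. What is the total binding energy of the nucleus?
B.E. = 8.384 × 133 = 1115 MeV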